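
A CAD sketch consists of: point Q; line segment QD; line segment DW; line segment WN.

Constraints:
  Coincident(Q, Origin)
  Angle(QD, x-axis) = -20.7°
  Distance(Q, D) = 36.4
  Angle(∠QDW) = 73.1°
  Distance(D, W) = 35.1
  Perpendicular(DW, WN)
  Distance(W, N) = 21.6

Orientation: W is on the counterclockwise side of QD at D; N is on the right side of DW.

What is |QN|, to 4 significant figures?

61.52

Q is at the origin; QD runs at -20.7° with length 36.4, so D = 36.4·(cos -20.7°, sin -20.7°) = (34.05, -12.87). ∠QDW = 73.1°, so DW runs at -20.7° + (180° − 73.1°) = 86.20° from the x-axis; with |DW| = 35.1, W = D + 35.1·(cos 86.20°, sin 86.20°) = (36.38, 22.16). DW is perpendicular to WN; with |WN| = 21.6 on the right of DW, N = W + 21.6·(0.9978, -0.06627) = (57.93, 20.72). Then |QN| = |N − Q| = 61.52.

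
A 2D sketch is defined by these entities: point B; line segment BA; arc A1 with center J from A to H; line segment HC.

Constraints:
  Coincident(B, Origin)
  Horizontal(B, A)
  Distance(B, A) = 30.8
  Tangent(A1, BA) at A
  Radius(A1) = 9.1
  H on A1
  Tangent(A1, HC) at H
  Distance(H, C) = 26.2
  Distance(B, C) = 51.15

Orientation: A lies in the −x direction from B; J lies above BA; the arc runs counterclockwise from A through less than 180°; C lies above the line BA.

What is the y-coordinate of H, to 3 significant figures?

13.6

B is at the origin; BA is horizontal with |BA| = 30.8 and A on the −x side, so A = (-30.8, 0.00). Tangency of A1 to BA means the radius JA is perpendicular to BA, so J = A + (0, 9.1) = (-30.8, 9.10). Since JH ⟂ HC (tangency), |JC| = √(9.1² + 26.2²) = 27.7 regardless of where H sits on A1. So C lies on both circle(B, 51.15) and circle(J, 27.7); the above-BA intersection is C = (-36.0, 36.3). H is the foot of the tangent from C: H = (-22.9, 13.6).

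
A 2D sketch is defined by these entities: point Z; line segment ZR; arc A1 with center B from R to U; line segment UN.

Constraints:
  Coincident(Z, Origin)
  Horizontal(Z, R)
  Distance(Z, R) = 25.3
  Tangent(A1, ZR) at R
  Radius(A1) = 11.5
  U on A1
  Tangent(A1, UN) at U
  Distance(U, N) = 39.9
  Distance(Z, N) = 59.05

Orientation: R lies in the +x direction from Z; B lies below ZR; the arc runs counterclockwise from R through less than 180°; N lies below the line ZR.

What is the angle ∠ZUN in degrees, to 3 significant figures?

153°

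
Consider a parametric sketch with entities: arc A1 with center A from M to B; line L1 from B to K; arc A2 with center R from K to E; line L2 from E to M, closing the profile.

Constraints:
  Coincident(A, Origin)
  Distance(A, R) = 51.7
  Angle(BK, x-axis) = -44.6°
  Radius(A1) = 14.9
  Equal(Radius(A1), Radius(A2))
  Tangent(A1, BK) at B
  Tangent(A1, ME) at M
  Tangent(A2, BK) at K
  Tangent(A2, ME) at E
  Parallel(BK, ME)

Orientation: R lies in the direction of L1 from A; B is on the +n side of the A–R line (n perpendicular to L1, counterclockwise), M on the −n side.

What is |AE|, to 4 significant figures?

53.80

The slot axis is L1's direction at -44.6°, so u = (cos -44.6°, sin -44.6°) = (0.7120, -0.7022) and n = (−sin -44.6°, cos -44.6°) = (0.7022, 0.7120). A is at the origin and R lies 51.7 along u from A, so R = 51.7·u = (36.81, -36.30). Tangency of A1 to both parallel lines with radius 14.9 puts B and M at A ± 14.9·n: B = (10.46, 10.61), M = (-10.46, -10.61). Equal radii place K and E the same way about R: K = R + 14.9·n = (47.27, -25.69), E = R − 14.9·n = (26.35, -46.91). Then |AE| = |E − A| = 53.80.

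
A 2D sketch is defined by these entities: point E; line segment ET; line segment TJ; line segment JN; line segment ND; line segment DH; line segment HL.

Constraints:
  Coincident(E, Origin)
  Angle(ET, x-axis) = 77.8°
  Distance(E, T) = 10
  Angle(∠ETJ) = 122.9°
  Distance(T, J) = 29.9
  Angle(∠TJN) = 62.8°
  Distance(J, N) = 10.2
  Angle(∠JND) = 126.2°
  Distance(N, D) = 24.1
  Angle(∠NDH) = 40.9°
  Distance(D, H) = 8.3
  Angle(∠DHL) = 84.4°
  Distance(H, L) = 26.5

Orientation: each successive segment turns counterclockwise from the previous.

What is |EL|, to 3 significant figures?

35.1

∠NDH = 40.9° gives DH at 85.0° from the x-axis; with |DH| = 8.3, H = (-7.27, 9.99). ∠DHL = 84.4° gives HL at -179° from the x-axis; with |HL| = 26.5, L = (-33.8, 9.72). Then |EL| = |L − E| = 35.1.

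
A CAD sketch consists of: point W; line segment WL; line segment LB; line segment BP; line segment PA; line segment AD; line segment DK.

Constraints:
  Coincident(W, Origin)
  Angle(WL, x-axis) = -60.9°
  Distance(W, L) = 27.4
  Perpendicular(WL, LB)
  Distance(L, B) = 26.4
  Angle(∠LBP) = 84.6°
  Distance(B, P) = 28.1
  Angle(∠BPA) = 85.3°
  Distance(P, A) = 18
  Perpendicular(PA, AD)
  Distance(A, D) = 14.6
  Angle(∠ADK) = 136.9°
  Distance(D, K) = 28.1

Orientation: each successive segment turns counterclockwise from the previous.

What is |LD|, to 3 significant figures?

13.5

∠BPA = 85.3° gives PA at -141° from the x-axis; with |PA| = 18.0, A = (6.53, 0.679). The perpendicularity gives AD at right angles to PA, so AD runs at -50.8°; with |AD| = 14.6, D = (15.8, -10.6). Then |LD| = |D − L| = 13.5.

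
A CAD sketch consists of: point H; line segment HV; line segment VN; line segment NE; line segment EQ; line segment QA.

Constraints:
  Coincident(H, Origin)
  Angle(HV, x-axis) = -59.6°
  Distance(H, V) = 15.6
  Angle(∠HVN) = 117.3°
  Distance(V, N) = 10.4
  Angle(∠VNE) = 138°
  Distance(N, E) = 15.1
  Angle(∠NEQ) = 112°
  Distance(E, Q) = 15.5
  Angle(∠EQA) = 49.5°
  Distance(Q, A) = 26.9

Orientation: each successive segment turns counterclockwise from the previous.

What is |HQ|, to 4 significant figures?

25.84

H is at the origin; HV runs at -59.6° with length 15.6, so V = (7.894, -13.46). ∠HVN = 117.3° gives VN at 3.100° from the x-axis; with |VN| = 10.4, N = (18.28, -12.89). ∠VNE = 138.0° gives NE at 45.10° from the x-axis; with |NE| = 15.1, E = (28.94, -2.197). ∠NEQ = 112.0° gives EQ at 113.1° from the x-axis; with |EQ| = 15.5, Q = (22.86, 12.06). Then |HQ| = |Q − H| = 25.84.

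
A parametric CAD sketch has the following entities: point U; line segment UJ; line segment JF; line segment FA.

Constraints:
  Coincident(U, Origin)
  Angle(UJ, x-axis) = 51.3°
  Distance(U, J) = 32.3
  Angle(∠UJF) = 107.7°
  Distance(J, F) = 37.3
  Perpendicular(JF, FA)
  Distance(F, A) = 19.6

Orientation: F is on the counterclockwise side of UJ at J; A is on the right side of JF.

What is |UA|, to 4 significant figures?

68.98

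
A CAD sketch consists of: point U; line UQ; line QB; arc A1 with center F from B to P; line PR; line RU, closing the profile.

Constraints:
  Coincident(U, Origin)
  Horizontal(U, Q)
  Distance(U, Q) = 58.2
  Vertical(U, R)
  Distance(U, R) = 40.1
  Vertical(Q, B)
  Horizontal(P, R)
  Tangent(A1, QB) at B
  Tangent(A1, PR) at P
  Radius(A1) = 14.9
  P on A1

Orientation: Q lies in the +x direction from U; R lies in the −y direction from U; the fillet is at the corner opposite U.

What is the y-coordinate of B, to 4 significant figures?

-25.20

U is at the origin; UQ is horizontal with |UQ| = 58.2 and Q on the +x side, so Q = (58.20, 0.000). UR is vertical with |UR| = 40.1 and R on the −y side, so R = (0.000, -40.10). The virtual corner opposite U is at (58.20, -40.10). A1 meets QB tangentially, so FB is at right angles to QB and tangency of A1 to PR means the radius FP is perpendicular to PR, with radius 14.9, so the center F sits 14.9 in from both sides at F = (43.30, -25.20). That places the tangent points at B = (58.20, -25.20) on QB and P = (43.30, -40.10) on PR. So B.y = -25.20.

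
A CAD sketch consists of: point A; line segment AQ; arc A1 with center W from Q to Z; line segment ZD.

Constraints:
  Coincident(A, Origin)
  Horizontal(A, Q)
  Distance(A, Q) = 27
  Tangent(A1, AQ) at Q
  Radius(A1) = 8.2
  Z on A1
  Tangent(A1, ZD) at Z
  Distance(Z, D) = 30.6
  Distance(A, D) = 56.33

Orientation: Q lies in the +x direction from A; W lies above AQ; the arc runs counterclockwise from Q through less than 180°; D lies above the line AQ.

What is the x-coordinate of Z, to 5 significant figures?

34.786

A is at the origin; AQ is horizontal with |AQ| = 27.0 and Q on the +x side, so Q = (27.000, 0.0000). The tangent condition forces WQ to be normal to AQ, so W = Q + (0, 8.2) = (27.000, 8.2000). Since WZ ⟂ ZD (tangency), |WD| = √(8.2² + 30.6²) = 31.680 regardless of where Z sits on A1. So D lies on both circle(A, 56.33) and circle(W, 31.680); the above-AQ intersection is D = (44.388, 34.682). Z is the foot of the tangent from D: Z = (34.786, 5.6270).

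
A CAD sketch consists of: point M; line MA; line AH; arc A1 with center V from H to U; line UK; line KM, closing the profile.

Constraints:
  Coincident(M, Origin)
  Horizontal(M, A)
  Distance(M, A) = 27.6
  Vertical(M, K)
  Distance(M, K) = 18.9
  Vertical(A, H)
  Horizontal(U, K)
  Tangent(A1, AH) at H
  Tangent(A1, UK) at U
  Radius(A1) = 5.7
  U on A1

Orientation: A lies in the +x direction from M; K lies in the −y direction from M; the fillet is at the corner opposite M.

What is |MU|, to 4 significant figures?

28.93

M is at the origin; MA is horizontal with |MA| = 27.6 and A on the +x side, so A = (27.60, 0.000). M and K share the same x with |MK| = 18.9 and K on the −y side, so K = (0.000, -18.90). The virtual corner opposite M is at (27.60, -18.90). A1 meets AH tangentially, so VH is at right angles to AH and since A1 is tangent to UK there, VU ⟂ UK, with radius 5.7, so the center V sits 5.7 in from both sides at V = (21.90, -13.20). That places the tangent points at H = (27.60, -13.20) on AH and U = (21.90, -18.90) on UK. Then |MU| = |U − M| = 28.93.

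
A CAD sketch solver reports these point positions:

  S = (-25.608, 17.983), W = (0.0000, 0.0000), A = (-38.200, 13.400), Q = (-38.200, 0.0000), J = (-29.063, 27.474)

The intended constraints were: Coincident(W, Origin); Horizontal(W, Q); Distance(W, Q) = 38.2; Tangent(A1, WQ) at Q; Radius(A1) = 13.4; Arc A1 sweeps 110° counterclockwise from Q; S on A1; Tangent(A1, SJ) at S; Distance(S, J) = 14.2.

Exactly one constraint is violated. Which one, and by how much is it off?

Distance(S, J) = 14.2 — off by 4.10.

W = (0.00, 0.00) ✓; W.y = 0.00, Q.y = 0.00 ✓; |WQ| = 38.20 ✓; ∠(AQ, QW) = 90.00° ✓; |AQ| = 13.40 ✓; bearing(A→S) − bearing(A→Q) = 110.0° ✓; |AS| = 13.40 ✓; ∠(AS, SJ) = 90.00° ✓; |SJ| = 10.10 ✗.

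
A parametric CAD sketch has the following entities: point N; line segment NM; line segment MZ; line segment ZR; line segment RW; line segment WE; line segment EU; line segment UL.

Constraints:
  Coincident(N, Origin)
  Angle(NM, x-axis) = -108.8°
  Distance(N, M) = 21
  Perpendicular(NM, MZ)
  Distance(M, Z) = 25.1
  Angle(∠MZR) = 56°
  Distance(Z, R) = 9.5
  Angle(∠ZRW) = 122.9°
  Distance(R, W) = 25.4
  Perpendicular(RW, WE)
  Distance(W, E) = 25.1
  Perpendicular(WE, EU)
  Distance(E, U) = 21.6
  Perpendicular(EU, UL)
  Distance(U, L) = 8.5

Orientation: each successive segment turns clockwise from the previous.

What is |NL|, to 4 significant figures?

33.96

N is at the origin; NM runs at -108.8° with length 21.0, so M = (-6.768, -19.88). NM is perpendicular to MZ, so MZ runs at 161.2°; with |MZ| = 25.1, Z = (-30.53, -11.79). ∠MZR = 56.0° gives ZR at 37.20° from the x-axis; with |ZR| = 9.5, R = (-22.96, -6.047). ∠ZRW = 122.9° gives RW at -19.90° from the x-axis; with |RW| = 25.4, W = (0.9219, -14.69). The perpendicularity gives WE at right angles to RW, so WE runs at -109.9°; with |WE| = 25.1, E = (-7.622, -38.29). The perpendicularity gives EU at right angles to WE, so EU runs at 160.1°; with |EU| = 21.6, U = (-27.93, -30.94). EU is perpendicular to UL, so UL runs at 70.10°; with |UL| = 8.5, L = (-25.04, -22.95). Then |NL| = |L − N| = 33.96.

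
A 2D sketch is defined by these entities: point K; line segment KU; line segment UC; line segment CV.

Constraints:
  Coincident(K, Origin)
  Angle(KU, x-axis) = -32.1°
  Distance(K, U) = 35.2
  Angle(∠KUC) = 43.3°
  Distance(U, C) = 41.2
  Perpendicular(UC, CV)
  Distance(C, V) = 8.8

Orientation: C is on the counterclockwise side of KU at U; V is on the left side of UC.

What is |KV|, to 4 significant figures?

21.87

K is at the origin; KU runs at -32.1° with length 35.2, so U = 35.2·(cos -32.1°, sin -32.1°) = (29.82, -18.71). ∠KUC = 43.3°, so UC runs at -32.1° + (180° − 43.3°) = 104.6° from the x-axis; with |UC| = 41.2, C = U + 41.2·(cos 104.6°, sin 104.6°) = (19.43, 21.16). UC is perpendicular to CV; with |CV| = 8.8 on the left of UC, V = C + 8.8·(-0.9677, -0.2521) = (10.92, 18.95). Then |KV| = |V − K| = 21.87.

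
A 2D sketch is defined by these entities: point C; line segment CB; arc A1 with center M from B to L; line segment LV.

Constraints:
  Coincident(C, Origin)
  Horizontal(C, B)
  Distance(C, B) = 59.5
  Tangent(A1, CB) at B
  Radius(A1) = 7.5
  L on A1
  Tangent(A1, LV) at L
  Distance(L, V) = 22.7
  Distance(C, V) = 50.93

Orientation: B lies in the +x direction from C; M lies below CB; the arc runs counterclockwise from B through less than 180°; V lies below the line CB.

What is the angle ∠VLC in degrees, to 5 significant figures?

72.876°

Checks: |ML| = 7.500 ✓; ∠(ML, LV) = 90.00° ✓; |LV| = 22.70 ✓; |CV| = 50.93 ✓.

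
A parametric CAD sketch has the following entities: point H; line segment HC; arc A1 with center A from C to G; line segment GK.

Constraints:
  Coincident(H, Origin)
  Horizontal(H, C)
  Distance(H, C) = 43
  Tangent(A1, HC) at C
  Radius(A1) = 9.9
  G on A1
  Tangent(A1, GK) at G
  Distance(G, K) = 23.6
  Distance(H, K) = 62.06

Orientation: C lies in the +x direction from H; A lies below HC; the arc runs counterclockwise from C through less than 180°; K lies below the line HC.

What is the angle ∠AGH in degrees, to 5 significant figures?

111.61°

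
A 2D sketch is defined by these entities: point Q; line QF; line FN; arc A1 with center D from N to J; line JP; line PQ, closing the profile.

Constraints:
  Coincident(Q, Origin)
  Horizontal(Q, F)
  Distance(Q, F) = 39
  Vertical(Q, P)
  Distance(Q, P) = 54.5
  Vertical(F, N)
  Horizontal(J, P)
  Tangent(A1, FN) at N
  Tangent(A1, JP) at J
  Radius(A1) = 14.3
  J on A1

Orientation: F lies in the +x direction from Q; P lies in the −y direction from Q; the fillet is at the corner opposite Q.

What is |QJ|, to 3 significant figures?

59.8

The virtual corner opposite Q is at (39.0, -54.5). Tangency of A1 to FN means the radius DN is perpendicular to FN and A1 meets JP tangentially, so DJ is at right angles to JP, with radius 14.3, so the center D sits 14.3 in from both sides at D = (24.7, -40.2). That places the tangent points at N = (39.0, -40.2) on FN and J = (24.7, -54.5) on JP. Then |QJ| = |J − Q| = 59.8.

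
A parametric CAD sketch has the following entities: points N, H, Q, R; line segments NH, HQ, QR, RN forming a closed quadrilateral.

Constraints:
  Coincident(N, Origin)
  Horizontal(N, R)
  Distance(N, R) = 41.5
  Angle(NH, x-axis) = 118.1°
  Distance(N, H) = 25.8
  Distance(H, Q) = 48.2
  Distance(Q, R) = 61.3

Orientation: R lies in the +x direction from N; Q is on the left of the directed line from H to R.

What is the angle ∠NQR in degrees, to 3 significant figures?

39.5°

N is at the origin; N and R share the same y with |NR| = 41.5 and R in +x, so R = (41.5, 0). NH runs at 118.1° with |NH| = 25.8, so H = (-12.2, 22.8). Q is determined by |HQ| = 48.2 and |QR| = 61.3 together: it lies at the intersection of circle(H, 48.2) and circle(R, 61.3). With |HR| = 58.3, the foot of the radical line on HR is 16.8 from H and the perpendicular offset is √(48.2² − 16.8²) = 45.2. Taking the left-of-HR solution: Q = (21.0, 57.8).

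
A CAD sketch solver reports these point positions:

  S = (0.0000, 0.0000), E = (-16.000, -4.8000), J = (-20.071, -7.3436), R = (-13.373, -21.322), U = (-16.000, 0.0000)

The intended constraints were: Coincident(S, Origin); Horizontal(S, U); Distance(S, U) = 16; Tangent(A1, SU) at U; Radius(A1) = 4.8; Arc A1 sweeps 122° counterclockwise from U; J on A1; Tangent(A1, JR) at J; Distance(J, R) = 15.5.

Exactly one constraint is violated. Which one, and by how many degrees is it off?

Tangent(A1, JR) at J — off by 6.40°.

S = (0.00, 0.00) ✓; S.y = 0.00, U.y = 0.00 ✓; |SU| = 16.00 ✓; ∠(EU, US) = 90.00° ✓; |EU| = 4.800 ✓; bearing(E→J) − bearing(E→U) = 122.0° ✓; |EJ| = 4.800 ✓; ∠(EJ, JR) = 96.40° ✗; |JR| = 15.50 ✓.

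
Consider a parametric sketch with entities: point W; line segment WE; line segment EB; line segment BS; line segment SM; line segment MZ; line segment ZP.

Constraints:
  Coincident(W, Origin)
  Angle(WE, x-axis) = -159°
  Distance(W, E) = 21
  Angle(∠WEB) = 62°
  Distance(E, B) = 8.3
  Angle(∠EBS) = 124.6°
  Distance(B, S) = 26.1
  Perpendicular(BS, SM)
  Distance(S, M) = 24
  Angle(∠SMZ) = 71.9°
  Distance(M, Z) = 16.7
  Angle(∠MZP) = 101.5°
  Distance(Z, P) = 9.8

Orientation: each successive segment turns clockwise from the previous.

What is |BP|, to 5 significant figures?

14.535

W is at the origin; WE runs at -159.0° with length 21.0, so E = (-19.605, -7.5257). ∠WEB = 62.0° gives EB at 83.000° from the x-axis; with |EB| = 8.3, B = (-18.594, 0.71241). ∠EBS = 124.6° gives BS at 27.600° from the x-axis; with |BS| = 26.1, S = (4.5362, 12.804). BS ⟂ SM, so SM runs at -62.400°; with |SM| = 24.0, M = (15.655, -8.4645). ∠SMZ = 71.9° gives MZ at -170.50° from the x-axis; with |MZ| = 16.7, Z = (-0.81562, -11.221). ∠MZP = 101.5° gives ZP at 111.00° from the x-axis; with |ZP| = 9.8, P = (-4.3276, -2.0717). Then |BP| = |P − B| = 14.535.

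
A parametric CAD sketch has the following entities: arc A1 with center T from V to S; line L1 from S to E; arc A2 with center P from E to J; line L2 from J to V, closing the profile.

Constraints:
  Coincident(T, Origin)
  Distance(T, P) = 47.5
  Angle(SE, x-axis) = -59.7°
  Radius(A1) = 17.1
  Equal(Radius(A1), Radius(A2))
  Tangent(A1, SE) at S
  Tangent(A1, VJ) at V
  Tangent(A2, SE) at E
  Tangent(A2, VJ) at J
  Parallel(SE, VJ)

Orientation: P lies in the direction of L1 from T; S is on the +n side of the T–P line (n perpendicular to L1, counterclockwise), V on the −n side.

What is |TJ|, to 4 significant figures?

50.48

The slot axis is L1's direction at -59.7°, so u = (cos -59.7°, sin -59.7°) = (0.5045, -0.8634) and n = (−sin -59.7°, cos -59.7°) = (0.8634, 0.5045). T is at the origin and P lies 47.5 along u from T, so P = 47.5·u = (23.97, -41.01). Tangency of A1 to both parallel lines with radius 17.1 puts S and V at T ± 17.1·n: S = (14.76, 8.627), V = (-14.76, -8.627). Equal radii place E and J the same way about P: E = P + 17.1·n = (38.73, -32.38), J = P − 17.1·n = (9.201, -49.64). Then |TJ| = |J − T| = 50.48.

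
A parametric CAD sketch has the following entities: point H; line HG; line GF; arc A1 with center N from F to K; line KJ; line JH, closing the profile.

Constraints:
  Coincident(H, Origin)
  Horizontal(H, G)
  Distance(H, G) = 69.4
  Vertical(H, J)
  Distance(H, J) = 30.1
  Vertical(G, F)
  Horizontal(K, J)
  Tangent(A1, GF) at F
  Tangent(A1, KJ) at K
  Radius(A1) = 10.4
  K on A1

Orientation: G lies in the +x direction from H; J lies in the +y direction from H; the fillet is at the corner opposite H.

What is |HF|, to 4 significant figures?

72.14

H is at the origin; H and G share the same y with |HG| = 69.4 and G on the +x side, so G = (69.40, 0.000). HJ is vertical with |HJ| = 30.1 and J on the +y side, so J = (0.000, 30.10). The virtual corner opposite H is at (69.40, 30.10). The tangent condition forces NF to be normal to GF and the tangent condition forces NK to be normal to KJ, with radius 10.4, so the center N sits 10.4 in from both sides at N = (59.00, 19.70). That places the tangent points at F = (69.40, 19.70) on GF and K = (59.00, 30.10) on KJ. Then |HF| = |F − H| = 72.14.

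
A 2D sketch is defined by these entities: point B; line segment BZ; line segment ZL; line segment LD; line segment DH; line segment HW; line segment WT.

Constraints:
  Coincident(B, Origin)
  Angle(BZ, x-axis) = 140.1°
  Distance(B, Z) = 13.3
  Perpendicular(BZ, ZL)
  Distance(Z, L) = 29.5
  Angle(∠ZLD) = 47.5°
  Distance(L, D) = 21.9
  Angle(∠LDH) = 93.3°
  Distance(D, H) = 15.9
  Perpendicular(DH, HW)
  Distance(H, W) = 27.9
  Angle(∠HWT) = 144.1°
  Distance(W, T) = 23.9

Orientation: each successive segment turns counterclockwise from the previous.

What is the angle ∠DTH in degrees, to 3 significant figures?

18.8°

DH is perpendicular to HW, so HW runs at 179°; with |HW| = 27.9, W = (-35.0, 3.13). ∠HWT = 144.1° gives WT at -145° from the x-axis; with |WT| = 23.9, T = (-54.5, -10.6). Then cos ∠DTH = TD·TH / (|TD||TH|), giving 18.8°.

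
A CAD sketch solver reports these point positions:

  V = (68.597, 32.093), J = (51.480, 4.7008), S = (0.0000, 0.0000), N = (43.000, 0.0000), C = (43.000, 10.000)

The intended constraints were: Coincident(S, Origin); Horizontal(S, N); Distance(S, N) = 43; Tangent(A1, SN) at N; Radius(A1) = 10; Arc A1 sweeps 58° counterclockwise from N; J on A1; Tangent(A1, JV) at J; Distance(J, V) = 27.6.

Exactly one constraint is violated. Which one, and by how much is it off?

Distance(J, V) = 27.6 — off by 4.70.

S = (0.00, 0.00) ✓; S.y = 0.00, N.y = 0.00 ✓; |SN| = 43.00 ✓; ∠(CN, NS) = 90.00° ✓; |CN| = 10.00 ✓; bearing(C→J) − bearing(C→N) = 58.00° ✓; |CJ| = 10.00 ✓; ∠(CJ, JV) = 90.00° ✓; |JV| = 32.30 ✗.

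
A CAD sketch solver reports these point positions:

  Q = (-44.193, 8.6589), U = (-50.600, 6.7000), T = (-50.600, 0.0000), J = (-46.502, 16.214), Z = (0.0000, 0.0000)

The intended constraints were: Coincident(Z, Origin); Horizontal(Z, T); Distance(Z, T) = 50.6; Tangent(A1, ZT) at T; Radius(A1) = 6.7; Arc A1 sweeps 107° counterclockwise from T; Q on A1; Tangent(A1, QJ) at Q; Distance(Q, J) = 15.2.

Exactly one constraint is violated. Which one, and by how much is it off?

Distance(Q, J) = 15.2 — off by 7.30.

Z = (0.00, 0.00) ✓; Z.y = 0.00, T.y = 0.00 ✓; |ZT| = 50.60 ✓; ∠(UT, TZ) = 90.00° ✓; |UT| = 6.700 ✓; bearing(U→Q) − bearing(U→T) = 107.0° ✓; |UQ| = 6.700 ✓; ∠(UQ, QJ) = 90.01° ✓; |QJ| = 7.900 ✗.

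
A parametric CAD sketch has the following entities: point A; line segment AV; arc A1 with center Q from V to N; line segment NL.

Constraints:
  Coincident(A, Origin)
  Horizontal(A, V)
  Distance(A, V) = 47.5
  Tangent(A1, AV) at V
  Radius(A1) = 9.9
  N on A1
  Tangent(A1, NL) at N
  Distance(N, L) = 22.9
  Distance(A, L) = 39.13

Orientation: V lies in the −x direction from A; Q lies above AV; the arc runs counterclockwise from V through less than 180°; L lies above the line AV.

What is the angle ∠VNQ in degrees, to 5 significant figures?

57.527°

A is at the origin; A and V share the same y with |AV| = 47.5 and V on the −x side, so V = (-47.500, 0.0000). Since A1 is tangent to AV there, QV ⟂ AV, so Q = V + (0, 9.9) = (-47.500, 9.9000). Since QN ⟂ NL (tangency), |QL| = √(9.9² + 22.9²) = 24.948 regardless of where N sits on A1. So L lies on both circle(A, 39.13) and circle(Q, 24.948); the above-AV intersection is L = (-28.834, 26.453). N is the foot of the tangent from L: N = (-38.532, 5.7076).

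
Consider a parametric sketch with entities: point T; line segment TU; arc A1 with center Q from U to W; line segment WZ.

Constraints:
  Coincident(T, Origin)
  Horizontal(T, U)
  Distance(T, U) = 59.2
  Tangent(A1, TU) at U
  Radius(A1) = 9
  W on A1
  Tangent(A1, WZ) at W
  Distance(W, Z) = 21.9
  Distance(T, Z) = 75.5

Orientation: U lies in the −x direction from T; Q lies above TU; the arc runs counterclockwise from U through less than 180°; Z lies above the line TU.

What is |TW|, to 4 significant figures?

55.29

Checks: |QW| = 9.000 ✓; ∠(QW, WZ) = 90.00° ✓; |WZ| = 21.90 ✓; |TZ| = 75.50 ✓.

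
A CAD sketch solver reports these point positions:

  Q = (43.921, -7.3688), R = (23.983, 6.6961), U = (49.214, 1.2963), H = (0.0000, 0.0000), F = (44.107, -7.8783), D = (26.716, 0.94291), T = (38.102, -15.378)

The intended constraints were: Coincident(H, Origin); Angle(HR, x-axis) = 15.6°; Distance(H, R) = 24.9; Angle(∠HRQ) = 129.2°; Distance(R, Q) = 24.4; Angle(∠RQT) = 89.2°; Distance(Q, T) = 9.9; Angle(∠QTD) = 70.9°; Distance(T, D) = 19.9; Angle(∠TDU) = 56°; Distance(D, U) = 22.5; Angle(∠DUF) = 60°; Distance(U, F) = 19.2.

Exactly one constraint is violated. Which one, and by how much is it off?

Distance(U, F) = 19.2 — off by 8.70.

H = (0.00, 0.00) ✓; HR at 15.60° ✓; |HR| = 24.90 ✓; ∠HRQ = 129.2° ✓; |RQ| = 24.40 ✓; ∠RQT = 89.20° ✓; |QT| = 9.900 ✓; ∠QTD = 70.90° ✓; |TD| = 19.90 ✓; ∠TDU = 56.00° ✓; |DU| = 22.50 ✓; ∠DUF = 60.00° ✓; |UF| = 10.50 ✗.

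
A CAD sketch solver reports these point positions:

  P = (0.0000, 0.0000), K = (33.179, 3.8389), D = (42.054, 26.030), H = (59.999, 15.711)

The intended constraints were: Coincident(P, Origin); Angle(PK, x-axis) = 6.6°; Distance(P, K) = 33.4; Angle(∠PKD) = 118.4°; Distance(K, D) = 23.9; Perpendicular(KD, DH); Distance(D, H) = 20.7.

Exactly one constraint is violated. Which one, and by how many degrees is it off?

Perpendicular(KD, DH) — off by 8.10°.

P = (0.00, 0.00) ✓; PK at 6.600° ✓; |PK| = 33.40 ✓; ∠PKD = 118.4° ✓; |KD| = 23.90 ✓; ∠(KD, DH) = 98.10° ✗; |DH| = 20.70 ✓.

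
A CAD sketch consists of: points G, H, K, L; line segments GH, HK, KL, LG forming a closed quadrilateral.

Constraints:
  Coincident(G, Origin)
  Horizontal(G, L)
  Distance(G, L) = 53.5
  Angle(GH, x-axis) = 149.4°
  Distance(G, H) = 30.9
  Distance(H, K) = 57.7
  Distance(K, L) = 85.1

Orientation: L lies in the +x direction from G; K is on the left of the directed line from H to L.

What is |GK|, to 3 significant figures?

66.6

G is at the origin; GL is horizontal with |GL| = 53.5 and L in +x, so L = (53.5, 0). GH runs at 149.4° with |GH| = 30.9, so H = (-26.6, 15.7). K is determined by |HK| = 57.7 and |KL| = 85.1 together: it lies at the intersection of circle(H, 57.7) and circle(L, 85.1). With |HL| = 81.6, the foot of the radical line on HL is 16.8 from H and the perpendicular offset is √(57.7² − 16.8²) = 55.2. Taking the left-of-HL solution: K = (0.568, 66.6).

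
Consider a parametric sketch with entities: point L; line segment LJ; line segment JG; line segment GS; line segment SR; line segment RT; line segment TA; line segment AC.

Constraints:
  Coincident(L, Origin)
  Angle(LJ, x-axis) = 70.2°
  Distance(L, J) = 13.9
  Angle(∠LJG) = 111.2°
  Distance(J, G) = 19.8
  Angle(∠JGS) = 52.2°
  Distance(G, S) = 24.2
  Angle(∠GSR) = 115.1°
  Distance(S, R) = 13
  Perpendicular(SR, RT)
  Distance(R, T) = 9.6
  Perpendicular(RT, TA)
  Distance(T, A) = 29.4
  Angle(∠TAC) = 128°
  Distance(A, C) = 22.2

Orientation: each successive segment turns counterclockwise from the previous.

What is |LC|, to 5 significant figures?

42.805

L is at the origin; LJ runs at 70.2° with length 13.9, so J = (4.7085, 13.078). ∠LJG = 111.2° gives JG at 139.00° from the x-axis; with |JG| = 19.8, G = (-10.235, 26.068). ∠JGS = 52.2° gives GS at -93.200° from the x-axis; with |GS| = 24.2, S = (-11.586, 1.9059). ∠GSR = 115.1° gives SR at -28.300° from the x-axis; with |SR| = 13.0, R = (-0.13947, -4.2572). The perpendicularity gives RT at right angles to SR, so RT runs at 61.700°; with |RT| = 9.6, T = (4.4118, 4.1954). RT is perpendicular to TA, so TA runs at 151.70°; with |TA| = 29.4, A = (-21.474, 18.134). ∠TAC = 128.0° gives AC at -156.30° from the x-axis; with |AC| = 22.2, C = (-41.802, 9.2103). Then |LC| = |C − L| = 42.805.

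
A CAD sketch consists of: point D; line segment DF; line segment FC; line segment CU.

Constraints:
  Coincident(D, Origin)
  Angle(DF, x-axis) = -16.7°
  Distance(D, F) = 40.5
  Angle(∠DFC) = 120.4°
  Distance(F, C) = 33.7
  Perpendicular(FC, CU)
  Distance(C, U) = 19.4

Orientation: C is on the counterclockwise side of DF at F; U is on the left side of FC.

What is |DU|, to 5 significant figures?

56.376

D is at the origin; DF runs at -16.7° with length 40.5, so F = 40.5·(cos -16.7°, sin -16.7°) = (38.792, -11.638). ∠DFC = 120.4°, so FC runs at -16.7° + (180° − 120.4°) = 42.900° from the x-axis; with |FC| = 33.7, C = F + 33.7·(cos 42.900°, sin 42.900°) = (63.479, 11.302). FC ⟂ CU; with |CU| = 19.4 on the left of FC, U = C + 19.4·(-0.68072, 0.73254) = (50.273, 25.514). Then |DU| = |U − D| = 56.376.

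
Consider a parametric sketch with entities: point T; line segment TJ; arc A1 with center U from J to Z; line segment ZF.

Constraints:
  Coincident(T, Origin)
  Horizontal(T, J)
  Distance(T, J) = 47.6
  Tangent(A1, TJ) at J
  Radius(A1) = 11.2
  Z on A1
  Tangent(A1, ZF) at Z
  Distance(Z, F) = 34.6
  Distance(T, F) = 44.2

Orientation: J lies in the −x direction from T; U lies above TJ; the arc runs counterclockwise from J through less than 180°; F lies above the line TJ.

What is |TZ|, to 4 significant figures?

38.00

T is at the origin; TJ is horizontal with |TJ| = 47.6 and J on the −x side, so J = (-47.60, 0.000). Tangency of A1 to TJ means the radius UJ is perpendicular to TJ, so U = J + (0, 11.2) = (-47.60, 11.20). Since UZ ⟂ ZF (tangency), |UF| = √(11.2² + 34.6²) = 36.37 regardless of where Z sits on A1. So F lies on both circle(T, 44.2) and circle(U, 36.37); the above-TJ intersection is F = (-22.84, 37.84). Z is the foot of the tangent from F: Z = (-37.45, 6.473).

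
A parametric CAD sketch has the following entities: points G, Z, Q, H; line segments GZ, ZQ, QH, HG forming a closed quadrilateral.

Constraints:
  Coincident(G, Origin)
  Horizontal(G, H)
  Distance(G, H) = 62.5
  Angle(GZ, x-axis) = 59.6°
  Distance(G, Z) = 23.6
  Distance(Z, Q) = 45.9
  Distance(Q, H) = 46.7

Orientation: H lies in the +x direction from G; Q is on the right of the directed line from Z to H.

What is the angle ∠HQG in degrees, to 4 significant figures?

101.6°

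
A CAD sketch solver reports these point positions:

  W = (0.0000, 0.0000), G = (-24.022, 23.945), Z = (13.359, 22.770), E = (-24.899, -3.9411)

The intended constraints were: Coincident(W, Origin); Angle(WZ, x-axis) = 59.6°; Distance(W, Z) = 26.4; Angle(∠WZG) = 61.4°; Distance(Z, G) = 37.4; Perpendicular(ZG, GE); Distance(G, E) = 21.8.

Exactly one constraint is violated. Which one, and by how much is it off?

Distance(G, E) = 21.8 — off by 6.10.

W = (0.00, 0.00) ✓; WZ at 59.60° ✓; |WZ| = 26.40 ✓; ∠WZG = 61.40° ✓; |ZG| = 37.40 ✓; ∠(ZG, GE) = 90.00° ✓; |GE| = 27.90 ✗.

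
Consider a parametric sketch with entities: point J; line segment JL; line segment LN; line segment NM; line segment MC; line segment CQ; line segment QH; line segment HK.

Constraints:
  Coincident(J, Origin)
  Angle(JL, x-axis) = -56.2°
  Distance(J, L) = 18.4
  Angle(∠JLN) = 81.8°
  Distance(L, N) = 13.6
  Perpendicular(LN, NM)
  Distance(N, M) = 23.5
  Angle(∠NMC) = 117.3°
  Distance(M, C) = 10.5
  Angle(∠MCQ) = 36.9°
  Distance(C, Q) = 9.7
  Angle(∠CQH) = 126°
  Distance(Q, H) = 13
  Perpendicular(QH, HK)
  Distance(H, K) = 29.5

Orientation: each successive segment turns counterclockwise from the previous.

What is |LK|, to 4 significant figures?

53.36

J is at the origin; JL runs at -56.2° with length 18.4, so L = (10.24, -15.29). ∠JLN = 81.8° gives LN at 42.00° from the x-axis; with |LN| = 13.6, N = (20.34, -6.190). LN ⟂ NM, so NM runs at 132.0°; with |NM| = 23.5, M = (4.618, 11.27). ∠NMC = 117.3° gives MC at -165.3° from the x-axis; with |MC| = 10.5, C = (-5.538, 8.610). ∠MCQ = 36.9° gives CQ at -22.20° from the x-axis; with |CQ| = 9.7, Q = (3.443, 4.944). ∠CQH = 126.0° gives QH at 31.80° from the x-axis; with |QH| = 13.0, H = (14.49, 11.79). QH is perpendicular to HK, so HK runs at 121.8°; with |HK| = 29.5, K = (-1.054, 36.87). Then |LK| = |K − L| = 53.36.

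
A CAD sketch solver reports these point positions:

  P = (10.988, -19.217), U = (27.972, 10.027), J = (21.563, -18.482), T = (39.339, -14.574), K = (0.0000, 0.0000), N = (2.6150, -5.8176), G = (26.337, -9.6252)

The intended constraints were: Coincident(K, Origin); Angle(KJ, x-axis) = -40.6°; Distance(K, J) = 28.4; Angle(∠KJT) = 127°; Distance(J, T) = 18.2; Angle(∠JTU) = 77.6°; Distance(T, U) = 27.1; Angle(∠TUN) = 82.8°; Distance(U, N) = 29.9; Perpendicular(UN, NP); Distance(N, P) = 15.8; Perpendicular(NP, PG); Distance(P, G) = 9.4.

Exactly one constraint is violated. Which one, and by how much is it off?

Distance(P, G) = 9.4 — off by 8.70.

K = (0.00, 0.00) ✓; KJ at -40.60° ✓; |KJ| = 28.40 ✓; ∠KJT = 127.0° ✓; |JT| = 18.20 ✓; ∠JTU = 77.60° ✓; |TU| = 27.10 ✓; ∠TUN = 82.80° ✓; |UN| = 29.90 ✓; ∠(UN, NP) = 90.00° ✓; |NP| = 15.80 ✓; ∠(NP, PG) = 90.00° ✓; |PG| = 18.10 ✗.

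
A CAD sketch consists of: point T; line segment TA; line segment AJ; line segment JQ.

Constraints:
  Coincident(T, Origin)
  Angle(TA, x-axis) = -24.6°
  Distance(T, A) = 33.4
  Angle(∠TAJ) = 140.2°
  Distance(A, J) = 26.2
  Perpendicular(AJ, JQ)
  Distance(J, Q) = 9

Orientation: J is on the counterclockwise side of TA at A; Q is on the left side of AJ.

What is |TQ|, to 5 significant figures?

53.318

T is at the origin; TA runs at -24.6° with length 33.4, so A = 33.4·(cos -24.6°, sin -24.6°) = (30.368, -13.904). ∠TAJ = 140.2°, so AJ runs at -24.6° + (180° − 140.2°) = 15.200° from the x-axis; with |AJ| = 26.2, J = A + 26.2·(cos 15.200°, sin 15.200°) = (55.652, -7.0344). AJ ⟂ JQ; with |JQ| = 9.0 on the left of AJ, Q = J + 9.0·(-0.26219, 0.96502) = (53.292, 1.6507). Then |TQ| = |Q − T| = 53.318.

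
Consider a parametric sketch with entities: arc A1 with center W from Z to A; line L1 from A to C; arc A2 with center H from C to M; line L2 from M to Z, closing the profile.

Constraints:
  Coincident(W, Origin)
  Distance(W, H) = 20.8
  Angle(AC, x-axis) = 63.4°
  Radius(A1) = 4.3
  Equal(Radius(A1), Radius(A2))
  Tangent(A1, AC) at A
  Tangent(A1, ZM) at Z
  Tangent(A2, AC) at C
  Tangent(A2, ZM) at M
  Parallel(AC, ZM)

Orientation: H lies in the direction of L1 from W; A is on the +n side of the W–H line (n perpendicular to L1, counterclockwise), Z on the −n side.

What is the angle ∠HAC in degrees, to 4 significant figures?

11.68°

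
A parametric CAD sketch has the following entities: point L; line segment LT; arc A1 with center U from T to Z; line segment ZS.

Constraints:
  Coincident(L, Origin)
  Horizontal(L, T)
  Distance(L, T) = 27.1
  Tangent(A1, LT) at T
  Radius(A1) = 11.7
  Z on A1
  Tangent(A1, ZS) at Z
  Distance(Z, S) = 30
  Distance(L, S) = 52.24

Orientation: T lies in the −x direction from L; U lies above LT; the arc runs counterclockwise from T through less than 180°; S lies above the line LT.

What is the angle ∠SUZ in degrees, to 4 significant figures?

68.69°

L is at the origin; LT is horizontal with |LT| = 27.1 and T on the −x side, so T = (-27.10, 0.000). Since A1 is tangent to LT there, UT ⟂ LT, so U = T + (0, 11.7) = (-27.10, 11.70). Since UZ ⟂ ZS (tangency), |US| = √(11.7² + 30.0²) = 32.20 regardless of where Z sits on A1. So S lies on both circle(L, 52.24) and circle(U, 32.20); the above-LT intersection is S = (-28.35, 43.88). Z is the foot of the tangent from S: Z = (-16.37, 16.37).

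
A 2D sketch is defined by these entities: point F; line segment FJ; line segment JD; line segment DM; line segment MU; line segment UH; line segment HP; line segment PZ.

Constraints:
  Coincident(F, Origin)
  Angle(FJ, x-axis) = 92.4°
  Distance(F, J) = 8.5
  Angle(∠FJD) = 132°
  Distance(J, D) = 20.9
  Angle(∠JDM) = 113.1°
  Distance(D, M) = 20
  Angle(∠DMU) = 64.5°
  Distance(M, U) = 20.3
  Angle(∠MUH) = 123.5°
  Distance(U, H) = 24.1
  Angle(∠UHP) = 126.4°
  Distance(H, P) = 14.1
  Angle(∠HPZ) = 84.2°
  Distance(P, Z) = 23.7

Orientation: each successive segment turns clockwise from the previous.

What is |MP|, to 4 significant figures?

44.03

F is at the origin; FJ runs at 92.4° with length 8.5, so J = (-0.3559, 8.493). ∠FJD = 132.0° gives JD at 44.40° from the x-axis; with |JD| = 20.9, D = (14.58, 23.12). ∠JDM = 113.1° gives DM at -22.50° from the x-axis; with |DM| = 20.0, M = (33.05, 15.46). ∠DMU = 64.5° gives MU at -138.0° from the x-axis; with |MU| = 20.3, U = (17.97, 1.878). ∠MUH = 123.5° gives UH at 165.5° from the x-axis; with |UH| = 24.1, H = (-5.364, 7.913). ∠UHP = 126.4° gives HP at 111.9° from the x-axis; with |HP| = 14.1, P = (-10.62, 21.00). Then |MP| = |P − M| = 44.03.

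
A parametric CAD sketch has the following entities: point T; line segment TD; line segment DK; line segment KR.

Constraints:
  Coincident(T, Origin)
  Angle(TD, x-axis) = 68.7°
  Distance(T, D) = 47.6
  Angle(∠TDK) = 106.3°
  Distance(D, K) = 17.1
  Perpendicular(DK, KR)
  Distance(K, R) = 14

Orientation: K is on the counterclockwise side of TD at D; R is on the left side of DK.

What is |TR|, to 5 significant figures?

43.953

T is at the origin; TD runs at 68.7° with length 47.6, so D = 47.6·(cos 68.7°, sin 68.7°) = (17.291, 44.349). ∠TDK = 106.3°, so DK runs at 68.7° + (180° − 106.3°) = 142.40° from the x-axis; with |DK| = 17.1, K = D + 17.1·(cos 142.40°, sin 142.40°) = (3.7426, 54.782). DK ⟂ KR; with |KR| = 14.0 on the left of DK, R = K + 14.0·(-0.61015, -0.79229) = (-4.7994, 43.690). Then |TR| = |R − T| = 43.953.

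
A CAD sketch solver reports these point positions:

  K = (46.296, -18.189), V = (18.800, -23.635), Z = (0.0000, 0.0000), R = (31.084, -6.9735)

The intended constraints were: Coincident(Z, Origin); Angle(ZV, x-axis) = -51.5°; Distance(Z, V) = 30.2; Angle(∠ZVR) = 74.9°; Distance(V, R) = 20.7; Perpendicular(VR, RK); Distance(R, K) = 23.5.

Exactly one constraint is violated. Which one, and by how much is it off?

Distance(R, K) = 23.5 — off by 4.60.

Z = (0.00, 0.00) ✓; ZV at -51.50° ✓; |ZV| = 30.20 ✓; ∠ZVR = 74.90° ✓; |VR| = 20.70 ✓; ∠(VR, RK) = 90.00° ✓; |RK| = 18.90 ✗.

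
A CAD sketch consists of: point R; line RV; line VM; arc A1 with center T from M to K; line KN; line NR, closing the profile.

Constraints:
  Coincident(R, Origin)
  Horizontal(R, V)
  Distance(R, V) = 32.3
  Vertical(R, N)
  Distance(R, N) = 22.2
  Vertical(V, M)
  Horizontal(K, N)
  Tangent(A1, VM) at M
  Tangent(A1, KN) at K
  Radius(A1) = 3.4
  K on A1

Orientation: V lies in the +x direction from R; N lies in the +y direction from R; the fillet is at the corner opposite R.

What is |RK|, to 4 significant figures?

36.44

R is at the origin; R and V share the same y with |RV| = 32.3 and V on the +x side, so V = (32.30, 0.000). R and N share the same x with |RN| = 22.2 and N on the +y side, so N = (0.000, 22.20). The virtual corner opposite R is at (32.30, 22.20). A1 meets VM tangentially, so TM is at right angles to VM and tangency of A1 to KN means the radius TK is perpendicular to KN, with radius 3.4, so the center T sits 3.4 in from both sides at T = (28.90, 18.80). That places the tangent points at M = (32.30, 18.80) on VM and K = (28.90, 22.20) on KN. Then |RK| = |K − R| = 36.44.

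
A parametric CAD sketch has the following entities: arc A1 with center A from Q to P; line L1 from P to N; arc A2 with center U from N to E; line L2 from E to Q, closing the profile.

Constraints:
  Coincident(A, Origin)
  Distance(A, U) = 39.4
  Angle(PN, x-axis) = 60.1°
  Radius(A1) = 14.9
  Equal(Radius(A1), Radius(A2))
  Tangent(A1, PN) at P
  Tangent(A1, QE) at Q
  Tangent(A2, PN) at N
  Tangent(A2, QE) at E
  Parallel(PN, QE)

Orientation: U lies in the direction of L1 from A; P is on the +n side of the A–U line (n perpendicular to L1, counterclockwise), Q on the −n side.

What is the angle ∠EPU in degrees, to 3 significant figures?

16.4°

The slot axis is L1's direction at 60.1°, so u = (cos 60.1°, sin 60.1°) = (0.498, 0.867) and n = (−sin 60.1°, cos 60.1°) = (-0.867, 0.498). A is at the origin and U lies 39.4 along u from A, so U = 39.4·u = (19.6, 34.2). Tangency of A1 to both parallel lines with radius 14.9 puts P and Q at A ± 14.9·n: P = (-12.9, 7.43), Q = (12.9, -7.43). Equal radii place N and E the same way about U: N = U + 14.9·n = (6.72, 41.6), E = U − 14.9·n = (32.6, 26.7). Then cos ∠EPU = PE·PU / (|PE||PU|), giving 16.4°.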